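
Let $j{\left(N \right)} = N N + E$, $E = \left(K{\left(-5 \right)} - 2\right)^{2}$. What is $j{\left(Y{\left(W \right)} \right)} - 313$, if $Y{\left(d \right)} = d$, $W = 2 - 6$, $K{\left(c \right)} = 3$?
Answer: $-296$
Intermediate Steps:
$W = -4$ ($W = 2 - 6 = -4$)
$E = 1$ ($E = \left(3 - 2\right)^{2} = 1^{2} = 1$)
$j{\left(N \right)} = 1 + N^{2}$ ($j{\left(N \right)} = N N + 1 = N^{2} + 1 = 1 + N^{2}$)
$j{\left(Y{\left(W \right)} \right)} - 313 = \left(1 + \left(-4\right)^{2}\right) - 313 = \left(1 + 16\right) - 313 = 17 - 313 = -296$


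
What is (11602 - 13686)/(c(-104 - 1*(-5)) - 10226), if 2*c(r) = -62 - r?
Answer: 4168/20415 ≈ 0.20416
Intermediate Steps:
c(r) = -31 - r/2 (c(r) = (-62 - r)/2 = -31 - r/2)
(11602 - 13686)/(c(-104 - 1*(-5)) - 10226) = (11602 - 13686)/((-31 - (-104 - 1*(-5))/2) - 10226) = -2084/((-31 - (-104 + 5)/2) - 10226) = -2084/((-31 - 1/2*(-99)) - 10226) = -2084/((-31 + 99/2) - 10226) = -2084/(37/2 - 10226) = -2084/(-20415/2) = -2084*(-2/20415) = 4168/20415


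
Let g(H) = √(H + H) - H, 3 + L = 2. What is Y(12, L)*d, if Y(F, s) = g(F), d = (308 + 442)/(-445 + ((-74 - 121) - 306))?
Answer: 4500/473 - 750*√6/473 ≈ 5.6298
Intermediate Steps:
L = -1 (L = -3 + 2 = -1)
d = -375/473 (d = 750/(-445 + (-195 - 306)) = 750/(-445 - 501) = 750/(-946) = 750*(-1/946) = -375/473 ≈ -0.79281)
g(H) = -H + √2*√H (g(H) = √(2*H) - H = √2*√H - H = -H + √2*√H)
Y(F, s) = -F + √2*√F
Y(12, L)*d = (-1*12 + √2*√12)*(-375/473) = (-12 + √2*(2*√3))*(-375/473) = (-12 + 2*√6)*(-375/473) = 4500/473 - 750*√6/473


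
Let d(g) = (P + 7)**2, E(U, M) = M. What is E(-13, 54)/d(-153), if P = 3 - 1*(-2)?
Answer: 3/8 ≈ 0.37500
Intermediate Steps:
P = 5 (P = 3 + 2 = 5)
d(g) = 144 (d(g) = (5 + 7)**2 = 12**2 = 144)
E(-13, 54)/d(-153) = 54/144 = 54*(1/144) = 3/8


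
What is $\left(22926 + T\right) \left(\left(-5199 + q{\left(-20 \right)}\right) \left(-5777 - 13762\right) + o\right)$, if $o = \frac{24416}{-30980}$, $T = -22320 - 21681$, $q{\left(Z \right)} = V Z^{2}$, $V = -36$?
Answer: $- \frac{12501301976967315}{1549} \approx -8.0706 \cdot 10^{12}$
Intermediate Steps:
$q{\left(Z \right)} = - 36 Z^{2}$
$T = -44001$
$o = - \frac{6104}{7745}$ ($o = 24416 \left(- \frac{1}{30980}\right) = - \frac{6104}{7745} \approx -0.78812$)
$\left(22926 + T\right) \left(\left(-5199 + q{\left(-20 \right)}\right) \left(-5777 - 13762\right) + o\right) = \left(22926 - 44001\right) \left(\left(-5199 - 36 \left(-20\right)^{2}\right) \left(-5777 - 13762\right) - \frac{6104}{7745}\right) = - 21075 \left(\left(-5199 - 14400\right) \left(-19539\right) - \frac{6104}{7745}\right) = - 21075 \left(\left(-19599\right) \left(-19539\right) - \frac{6104}{7745}\right) = - 21075 \left(382944861 - \frac{6104}{7745}\right) = \left(-21075\right) \frac{2965907942341}{7745} = - \frac{12501301976967315}{1549}$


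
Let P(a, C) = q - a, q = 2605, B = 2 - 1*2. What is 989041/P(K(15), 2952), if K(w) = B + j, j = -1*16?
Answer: 989041/2621 ≈ 377.35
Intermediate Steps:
j = -16
B = 0 (B = 2 - 2 = 0)
K(w) = -16 (K(w) = 0 - 16 = -16)
P(a, C) = 2605 - a
989041/P(K(15), 2952) = 989041/(2605 - 1*(-16)) = 989041/(2605 + 16) = 989041/2621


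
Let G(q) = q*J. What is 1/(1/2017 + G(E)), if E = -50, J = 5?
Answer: -2017/504249 ≈ -0.0040000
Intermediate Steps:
G(q) = 5*q (G(q) = q*5 = 5*q)
1/(1/2017 + G(E)) = 1/(1/2017 + 5*(-50)) = 1/(1/2017 - 250) = 1/(-504249/2017) = -2017/504249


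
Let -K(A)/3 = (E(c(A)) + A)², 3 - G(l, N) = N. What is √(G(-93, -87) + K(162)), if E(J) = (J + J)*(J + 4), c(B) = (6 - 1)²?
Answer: I*√7795542 ≈ 2792.1*I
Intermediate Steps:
G(l, N) = 3 - N
c(B) = 25 (c(B) = 5² = 25)
E(J) = 2*J*(4 + J) (E(J) = (2*J)*(4 + J) = 2*J*(4 + J))
K(A) = -3*(1450 + A)² (K(A) = -3*(2*25*(4 + 25) + A)² = -3*(2*25*29 + A)² = -3*(1450 + A)²)
√(G(-93, -87) + K(162)) = √((3 - 1*(-87)) - 3*(1450 + 162)²) = √((3 + 87) - 3*1612²) = √(90 - 3*2598544) = √(90 - 7795632) = √(-7795542) = I*√7795542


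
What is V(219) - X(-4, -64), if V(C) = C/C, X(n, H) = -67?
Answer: 68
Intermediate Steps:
V(C) = 1
V(219) - X(-4, -64) = 1 - 1*(-67) = 1 + 67 = 68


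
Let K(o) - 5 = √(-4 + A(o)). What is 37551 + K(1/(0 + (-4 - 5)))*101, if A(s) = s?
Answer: 38056 + 101*I*√37/3 ≈ 38056.0 + 204.79*I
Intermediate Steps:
K(o) = 5 + √(-4 + o)
37551 + K(1/(0 + (-4 - 5)))*101 = 37551 + (5 + √(-4 + 1/(0 + (-4 - 5))))*101 = 37551 + (5 + √(-4 + 1/(0 - 9)))*101 = 37551 + (5 + √(-4 + 1/(-9)))*101 = 37551 + (5 + √(-4 - ⅑))*101 = 37551 + (5 + √(-37/9))*101 = 37551 + (5 + I*√37/3)*101 = 37551 + (505 + 101*I*√37/3) = 38056 + 101*I*√37/3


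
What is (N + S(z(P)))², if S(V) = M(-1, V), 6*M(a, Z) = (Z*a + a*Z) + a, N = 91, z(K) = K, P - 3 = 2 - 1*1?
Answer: 32041/4 ≈ 8010.3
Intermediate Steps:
P = 4 (P = 3 + (2 - 1*1) = 3 + (2 - 1) = 3 + 1 = 4)
M(a, Z) = a/6 + Z*a/3 (M(a, Z) = ((Z*a + a*Z) + a)/6 = ((Z*a + Z*a) + a)/6 = (2*Z*a + a)/6 = (a + 2*Z*a)/6 = a/6 + Z*a/3)
S(V) = -⅙ - V/3 (S(V) = (⅙)*(-1)*(1 + 2*V) = -⅙ - V/3)
(N + S(z(P)))² = (91 + (-⅙ - ⅓*4))² = (91 + (-⅙ - 4/3))² = (91 - 3/2)² = (179/2)² = 32041/4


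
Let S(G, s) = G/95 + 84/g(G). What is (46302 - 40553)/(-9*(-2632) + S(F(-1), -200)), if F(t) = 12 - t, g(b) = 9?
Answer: 1638465/6753779 ≈ 0.24260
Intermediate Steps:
S(G, s) = 28/3 + G/95 (S(G, s) = G/95 + 84/9 = G*(1/95) + 84*(⅑) = G/95 + 28/3 = 28/3 + G/95)
(46302 - 40553)/(-9*(-2632) + S(F(-1), -200)) = (46302 - 40553)/(-9*(-2632) + (28/3 + (12 - 1*(-1))/95)) = 5749/(23688 + (28/3 + (12 + 1)/95)) = 5749/(23688 + (28/3 + (1/95)*13)) = 5749/(23688 + (28/3 + 13/95)) = 5749/(23688 + 2699/285) = 5749/(6753779/285) = 5749*(285/6753779) = 1638465/6753779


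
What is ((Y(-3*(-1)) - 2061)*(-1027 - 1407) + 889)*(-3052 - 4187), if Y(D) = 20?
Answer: -35968296237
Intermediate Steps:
((Y(-3*(-1)) - 2061)*(-1027 - 1407) + 889)*(-3052 - 4187) = ((20 - 2061)*(-1027 - 1407) + 889)*(-3052 - 4187) = (-2041*(-2434) + 889)*(-7239) = (4967794 + 889)*(-7239) = 4968683*(-7239) = -35968296237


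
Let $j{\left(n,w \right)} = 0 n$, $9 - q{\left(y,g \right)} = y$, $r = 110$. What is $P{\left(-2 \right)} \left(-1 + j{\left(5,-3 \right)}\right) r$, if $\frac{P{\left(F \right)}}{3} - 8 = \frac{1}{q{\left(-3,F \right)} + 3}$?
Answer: $-2662$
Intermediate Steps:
$q{\left(y,g \right)} = 9 - y$
$j{\left(n,w \right)} = 0$
$P{\left(F \right)} = \frac{121}{5}$ ($P{\left(F \right)} = 24 + \frac{3}{\left(9 - -3\right) + 3} = 24 + \frac{3}{\left(9 + 3\right) + 3} = 24 + \frac{3}{12 + 3} = 24 + \frac{3}{15} = 24 + 3 \cdot \frac{1}{15} = 24 + \frac{1}{5} = \frac{121}{5}$)
$P{\left(-2 \right)} \left(-1 + j{\left(5,-3 \right)}\right) r = \frac{121 \left(-1 + 0\right)}{5} \cdot 110 = \frac{121}{5} \left(-1\right) 110 = \left(- \frac{121}{5}\right) 110 = -2662$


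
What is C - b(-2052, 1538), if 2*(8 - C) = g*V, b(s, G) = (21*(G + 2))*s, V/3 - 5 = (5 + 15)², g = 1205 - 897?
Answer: 66174578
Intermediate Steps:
g = 308
V = 1215 (V = 15 + 3*(5 + 15)² = 15 + 3*20² = 15 + 3*400 = 15 + 1200 = 1215)
b(s, G) = s*(42 + 21*G) (b(s, G) = (21*(2 + G))*s = (42 + 21*G)*s = s*(42 + 21*G))
C = -187102 (C = 8 - 154*1215 = 8 - ½*374220 = 8 - 187110 = -187102)
C - b(-2052, 1538) = -187102 - 21*(-2052)*(2 + 1538) = -187102 - 21*(-2052)*1540 = -187102 - 1*(-66361680) = -187102 + 66361680 = 66174578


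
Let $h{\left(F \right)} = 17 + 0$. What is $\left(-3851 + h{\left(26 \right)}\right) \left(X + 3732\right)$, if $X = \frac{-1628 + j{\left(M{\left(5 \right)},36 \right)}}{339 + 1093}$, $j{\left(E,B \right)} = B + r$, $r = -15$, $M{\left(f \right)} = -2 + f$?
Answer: $- \frac{10241796789}{716} \approx -1.4304 \cdot 10^{7}$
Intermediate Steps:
$h{\left(F \right)} = 17$
$j{\left(E,B \right)} = -15 + B$ ($j{\left(E,B \right)} = B - 15 = -15 + B$)
$X = - \frac{1607}{1432}$ ($X = \frac{-1628 + \left(-15 + 36\right)}{339 + 1093} = \frac{-1628 + 21}{1432} = \left(-1607\right) \frac{1}{1432} = - \frac{1607}{1432} \approx -1.1222$)
$\left(-3851 + h{\left(26 \right)}\right) \left(X + 3732\right) = \left(-3851 + 17\right) \left(- \frac{1607}{1432} + 3732\right) = \left(-3834\right) \frac{5342617}{1432} = - \frac{10241796789}{716}$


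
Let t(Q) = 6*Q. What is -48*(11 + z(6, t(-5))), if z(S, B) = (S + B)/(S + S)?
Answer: -432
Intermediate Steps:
z(S, B) = (B + S)/(2*S) (z(S, B) = (B + S)/((2*S)) = (B + S)*(1/(2*S)) = (B + S)/(2*S))
-48*(11 + z(6, t(-5))) = -48*(11 + (½)*(6*(-5) + 6)/6) = -48*(11 + (½)*(⅙)*(-30 + 6)) = -48*(11 + (½)*(⅙)*(-24)) = -48*(11 - 2) = -48*9 = -432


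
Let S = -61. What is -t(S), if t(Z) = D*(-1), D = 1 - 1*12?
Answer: -11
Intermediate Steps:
D = -11 (D = 1 - 12 = -11)
t(Z) = 11 (t(Z) = -11*(-1) = 11)
-t(S) = -1*11 = -11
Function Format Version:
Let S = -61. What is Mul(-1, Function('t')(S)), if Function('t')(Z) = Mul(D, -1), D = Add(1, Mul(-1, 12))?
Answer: -11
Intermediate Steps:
D = -11 (D = Add(1, -12) = -11)
Function('t')(Z) = 11 (Function('t')(Z) = Mul(-11, -1) = 11)
Mul(-1, Function('t')(S)) = Mul(-1, 11) = -11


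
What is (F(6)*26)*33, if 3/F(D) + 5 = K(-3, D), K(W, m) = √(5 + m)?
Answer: -6435/7 - 1287*√11/7 ≈ -1529.1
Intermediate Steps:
F(D) = 3/(-5 + √(5 + D))
(F(6)*26)*33 = ((3/(-5 + √(5 + 6)))*26)*33 = ((3/(-5 + √11))*26)*33 = (78/(-5 + √11))*33 = 2574/(-5 + √11)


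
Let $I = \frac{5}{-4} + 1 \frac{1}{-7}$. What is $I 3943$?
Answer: $- \frac{153777}{28} \approx -5492.0$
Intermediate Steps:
$I = - \frac{39}{28}$ ($I = 5 \left(- \frac{1}{4}\right) + 1 \left(- \frac{1}{7}\right) = - \frac{5}{4} - \frac{1}{7} = - \frac{39}{28} \approx -1.3929$)
$I 3943 = \left(- \frac{39}{28}\right) 3943 = - \frac{153777}{28}$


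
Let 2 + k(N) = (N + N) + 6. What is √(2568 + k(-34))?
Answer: 2*√626 ≈ 50.040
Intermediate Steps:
k(N) = 4 + 2*N (k(N) = -2 + ((N + N) + 6) = -2 + (2*N + 6) = -2 + (6 + 2*N) = 4 + 2*N)
√(2568 + k(-34)) = √(2568 + (4 + 2*(-34))) = √(2568 + (4 - 68)) = √(2568 - 64) = √2504 = 2*√626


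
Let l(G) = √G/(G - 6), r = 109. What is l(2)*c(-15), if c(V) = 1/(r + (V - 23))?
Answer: -√2/284 ≈ -0.0049796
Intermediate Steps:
l(G) = √G/(-6 + G)
c(V) = 1/(86 + V) (c(V) = 1/(109 + (V - 23)) = 1/(109 + (-23 + V)) = 1/(86 + V))
l(2)*c(-15) = (√2/(-6 + 2))/(86 - 15) = (√2/(-4))/71 = (√2*(-¼))*(1/71) = -√2/4*(1/71) = -√2/284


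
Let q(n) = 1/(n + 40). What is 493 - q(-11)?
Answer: 14296/29 ≈ 492.97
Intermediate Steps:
q(n) = 1/(40 + n)
493 - q(-11) = 493 - 1/(40 - 11) = 493 - 1/29 = 14296/29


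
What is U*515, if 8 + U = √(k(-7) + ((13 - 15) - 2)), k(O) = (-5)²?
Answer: -4120 + 515*√21 ≈ -1760.0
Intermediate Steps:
k(O) = 25
U = -8 + √21 (U = -8 + √(25 + ((13 - 15) - 2)) = -8 + √(25 + (-2 - 2)) = -8 + √(25 - 4) = -8 + √21 ≈ -3.4174)
U*515 = (-8 + √21)*515 = -4120 + 515*√21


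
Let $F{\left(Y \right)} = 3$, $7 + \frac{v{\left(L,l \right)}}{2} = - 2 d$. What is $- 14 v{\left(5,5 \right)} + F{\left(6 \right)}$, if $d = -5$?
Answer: $-81$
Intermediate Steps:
$v{\left(L,l \right)} = 6$ ($v{\left(L,l \right)} = -14 + 2 \left(\left(-2\right) \left(-5\right)\right) = -14 + 2 \cdot 10 = -14 + 20 = 6$)
$- 14 v{\left(5,5 \right)} + F{\left(6 \right)} = \left(-14\right) 6 + 3 = -84 + 3 = -81$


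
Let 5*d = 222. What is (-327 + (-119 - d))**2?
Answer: 6012304/25 ≈ 2.4049e+5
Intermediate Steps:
d = 222/5 (d = (1/5)*222 = 222/5 ≈ 44.400)
(-327 + (-119 - d))**2 = (-327 + (-119 - 1*222/5))**2 = (-327 + (-119 - 222/5))**2 = (-327 - 817/5)**2 = (-2452/5)**2 = 6012304/25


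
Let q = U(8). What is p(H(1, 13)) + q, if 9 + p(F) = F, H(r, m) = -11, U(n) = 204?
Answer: 184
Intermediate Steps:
p(F) = -9 + F
q = 204
p(H(1, 13)) + q = (-9 - 11) + 204 = -20 + 204 = 184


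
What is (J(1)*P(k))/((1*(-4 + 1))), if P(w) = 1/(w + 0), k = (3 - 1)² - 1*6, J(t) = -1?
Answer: -⅙ ≈ -0.16667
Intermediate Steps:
k = -2 (k = 2² - 6 = 4 - 6 = -2)
P(w) = 1/w
(J(1)*P(k))/((1*(-4 + 1))) = (-1/(-2))/((1*(-4 + 1))) = (-1*(-½))/((1*(-3))) = (½)/(-3) = (½)*(-⅓) = -⅙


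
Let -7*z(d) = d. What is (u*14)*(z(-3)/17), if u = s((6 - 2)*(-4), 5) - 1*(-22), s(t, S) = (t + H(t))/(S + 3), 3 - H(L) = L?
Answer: 537/68 ≈ 7.8971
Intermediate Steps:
H(L) = 3 - L
z(d) = -d/7
s(t, S) = 3/(3 + S) (s(t, S) = (t + (3 - t))/(S + 3) = 3/(3 + S))
u = 179/8 (u = 3/(3 + 5) - 1*(-22) = 3/8 + 22 = 179/8 ≈ 22.375)
(u*14)*(z(-3)/17) = ((179/8)*14)*(-⅐*(-3)/17) = 1253*((3/7)*(1/17))/4 = (1253/4)*(3/119) = 537/68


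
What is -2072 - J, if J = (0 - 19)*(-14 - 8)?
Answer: -2490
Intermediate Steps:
J = 418 (J = -19*(-22) = 418)
-2072 - J = -2072 - 1*418 = -2072 - 418 = -2490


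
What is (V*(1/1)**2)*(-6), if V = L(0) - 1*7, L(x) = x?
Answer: 42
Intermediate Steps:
V = -7 (V = 0 - 1*7 = 0 - 7 = -7)
(V*(1/1)**2)*(-6) = -7*(1/1)**2*(-6) = -7*1**2*(-6) = -7*1*(-6) = -7*(-6) = 42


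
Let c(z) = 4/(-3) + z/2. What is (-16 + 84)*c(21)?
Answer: 1870/3 ≈ 623.33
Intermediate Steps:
c(z) = -4/3 + z/2 (c(z) = 4*(-1/3) + z*(1/2) = -4/3 + z/2)
(-16 + 84)*c(21) = (-16 + 84)*(-4/3 + (1/2)*21) = 68*(-4/3 + 21/2) = 68*(55/6) = 1870/3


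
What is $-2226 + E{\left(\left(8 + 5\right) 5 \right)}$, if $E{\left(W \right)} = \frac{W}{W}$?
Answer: $-2225$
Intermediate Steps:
$E{\left(W \right)} = 1$
$-2226 + E{\left(\left(8 + 5\right) 5 \right)} = -2226 + 1 = -2225$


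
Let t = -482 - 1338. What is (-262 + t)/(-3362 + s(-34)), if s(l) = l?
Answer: 347/566 ≈ 0.61307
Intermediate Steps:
t = -1820
(-262 + t)/(-3362 + s(-34)) = (-262 - 1820)/(-3362 - 34) = -2082/(-3396) = -2082*(-1/3396) = 347/566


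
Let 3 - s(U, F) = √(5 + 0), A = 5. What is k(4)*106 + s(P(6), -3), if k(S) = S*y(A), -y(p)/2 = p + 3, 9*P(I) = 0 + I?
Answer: -6781 - √5 ≈ -6783.2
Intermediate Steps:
P(I) = I/9 (P(I) = (0 + I)/9 = I/9)
y(p) = -6 - 2*p (y(p) = -2*(p + 3) = -2*(3 + p) = -6 - 2*p)
s(U, F) = 3 - √5 (s(U, F) = 3 - √(5 + 0) = 3 - √5)
k(S) = -16*S (k(S) = S*(-6 - 2*5) = S*(-6 - 10) = S*(-16) = -16*S)
k(4)*106 + s(P(6), -3) = -16*4*106 + (3 - √5) = -64*106 + (3 - √5) = -6784 + (3 - √5) = -6781 - √5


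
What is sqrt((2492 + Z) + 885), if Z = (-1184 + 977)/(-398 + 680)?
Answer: sqrt(29832686)/94 ≈ 58.106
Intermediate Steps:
Z = -69/94 (Z = -207/282 = -207*1/282 = -69/94 ≈ -0.73404)
sqrt((2492 + Z) + 885) = sqrt((2492 - 69/94) + 885) = sqrt(234179/94 + 885) = sqrt(317369/94) = sqrt(29832686)/94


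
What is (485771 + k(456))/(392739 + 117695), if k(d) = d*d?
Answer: 693707/510434 ≈ 1.3591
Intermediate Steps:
k(d) = d²
(485771 + k(456))/(392739 + 117695) = (485771 + 456²)/(392739 + 117695) = (485771 + 207936)/510434 = 693707*(1/510434) = 693707/510434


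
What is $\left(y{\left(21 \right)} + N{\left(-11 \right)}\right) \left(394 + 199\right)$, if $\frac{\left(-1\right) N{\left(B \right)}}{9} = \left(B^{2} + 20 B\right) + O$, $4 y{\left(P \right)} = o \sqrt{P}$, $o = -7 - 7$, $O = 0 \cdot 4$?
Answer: $528363 - \frac{4151 \sqrt{21}}{2} \approx 5.1885 \cdot 10^{5}$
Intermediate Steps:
$O = 0$
$o = -14$ ($o = -7 - 7 = -14$)
$y{\left(P \right)} = - \frac{7 \sqrt{P}}{2}$ ($y{\left(P \right)} = \frac{\left(-14\right) \sqrt{P}}{4} = - \frac{7 \sqrt{P}}{2}$)
$N{\left(B \right)} = - 180 B - 9 B^{2}$ ($N{\left(B \right)} = - 9 \left(\left(B^{2} + 20 B\right) + 0\right) = - 9 \left(B^{2} + 20 B\right) = - 180 B - 9 B^{2}$)
$\left(y{\left(21 \right)} + N{\left(-11 \right)}\right) \left(394 + 199\right) = \left(- \frac{7 \sqrt{21}}{2} + 9 \left(-11\right) \left(-20 - -11\right)\right) \left(394 + 199\right) = \left(- \frac{7 \sqrt{21}}{2} + 9 \left(-11\right) \left(-20 + 11\right)\right) 593 = \left(- \frac{7 \sqrt{21}}{2} + 9 \left(-11\right) \left(-9\right)\right) 593 = \left(- \frac{7 \sqrt{21}}{2} + 891\right) 593 = \left(891 - \frac{7 \sqrt{21}}{2}\right) 593 = 528363 - \frac{4151 \sqrt{21}}{2}$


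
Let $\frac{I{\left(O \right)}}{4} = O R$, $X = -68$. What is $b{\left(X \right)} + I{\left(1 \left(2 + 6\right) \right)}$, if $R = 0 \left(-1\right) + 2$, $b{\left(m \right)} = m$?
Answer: $-4$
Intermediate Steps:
$R = 2$ ($R = 0 + 2 = 2$)
$I{\left(O \right)} = 8 O$ ($I{\left(O \right)} = 4 O 2 = 4 \cdot 2 O = 8 O$)
$b{\left(X \right)} + I{\left(1 \left(2 + 6\right) \right)} = -68 + 8 \cdot 1 \left(2 + 6\right) = -68 + 8 \cdot 1 \cdot 8 = -68 + 8 \cdot 8 = -68 + 64 = -4$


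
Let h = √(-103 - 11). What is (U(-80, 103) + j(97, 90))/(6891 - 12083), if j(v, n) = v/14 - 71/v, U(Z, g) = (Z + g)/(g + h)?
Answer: (-8415*√114 + 897979*I)/(7050736*(√114 - 103*I)) ≈ -0.001236 + 4.4109e-6*I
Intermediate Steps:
h = I*√114 (h = √(-114) = I*√114 ≈ 10.677*I)
U(Z, g) = (Z + g)/(g + I*√114)
j(v, n) = -71/v + v/14 (j(v, n) = v*(1/14) - 71/v = v/14 - 71/v = -71/v + v/14)
(U(-80, 103) + j(97, 90))/(6891 - 12083) = ((-80 + 103)/(103 + I*√114) + (-71/97 + (1/14)*97))/(6891 - 12083) = (23/(103 + I*√114) + (-71*1/97 + 97/14))/(-5192) = (23/(103 + I*√114) + (-71/97 + 97/14))*(-1/5192) = (23/(103 + I*√114) + 8415/1358)*(-1/5192) = (8415/1358 + 23/(103 + I*√114))*(-1/5192) = -765/640976 - 23/(5192*(103 + I*√114))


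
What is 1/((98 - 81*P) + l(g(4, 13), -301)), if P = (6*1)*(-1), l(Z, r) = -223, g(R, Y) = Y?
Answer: 1/361 ≈ 0.0027701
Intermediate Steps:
P = -6 (P = 6*(-1) = -6)
1/((98 - 81*P) + l(g(4, 13), -301)) = 1/((98 - 81*(-6)) - 223) = 1/((98 + 486) - 223) = 1/(584 - 223) = 1/361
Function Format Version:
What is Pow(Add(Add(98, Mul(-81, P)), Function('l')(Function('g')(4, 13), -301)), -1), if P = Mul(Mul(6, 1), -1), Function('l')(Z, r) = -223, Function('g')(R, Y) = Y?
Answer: Rational(1, 361) ≈ 0.0027701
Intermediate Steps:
P = -6 (P = Mul(6, -1) = -6)
Pow(Add(Add(98, Mul(-81, P)), Function('l')(Function('g')(4, 13), -301)), -1) = Pow(Add(Add(98, Mul(-81, -6)), -223), -1) = Pow(Add(Add(98, 486), -223), -1) = Pow(Add(584, -223), -1) = Pow(361, -1) = Rational(1, 361)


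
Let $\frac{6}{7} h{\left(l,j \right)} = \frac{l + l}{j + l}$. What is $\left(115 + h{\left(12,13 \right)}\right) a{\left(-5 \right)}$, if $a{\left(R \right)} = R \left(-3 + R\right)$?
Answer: $\frac{23224}{5} \approx 4644.8$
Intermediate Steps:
$h{\left(l,j \right)} = \frac{7 l}{3 \left(j + l\right)}$ ($h{\left(l,j \right)} = \frac{7 \frac{l + l}{j + l}}{6} = \frac{7 \frac{2 l}{j + l}}{6} = \frac{7 l}{3 \left(j + l\right)}$)
$\left(115 + h{\left(12,13 \right)}\right) a{\left(-5 \right)} = \left(115 + \frac{7}{3} \cdot 12 \frac{1}{13 + 12}\right) \left(- 5 \left(-3 - 5\right)\right) = \left(115 + \frac{7}{3} \cdot 12 \cdot \frac{1}{25}\right) \left(\left(-5\right) \left(-8\right)\right) = \left(115 + \frac{7}{3} \cdot 12 \cdot \frac{1}{25}\right) 40 = \left(115 + \frac{28}{25}\right) 40 = \frac{2903}{25} \cdot 40 = \frac{23224}{5}$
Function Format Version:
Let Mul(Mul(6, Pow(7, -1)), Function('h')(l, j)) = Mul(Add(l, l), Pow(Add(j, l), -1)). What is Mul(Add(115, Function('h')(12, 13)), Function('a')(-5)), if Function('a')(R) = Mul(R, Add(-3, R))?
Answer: Rational(23224, 5) ≈ 4644.8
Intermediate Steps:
Function('h')(l, j) = Mul(Rational(7, 3), l, Pow(Add(j, l), -1)) (Function('h')(l, j) = Mul(Rational(7, 6), Mul(Add(l, l), Pow(Add(j, l), -1))) = Mul(Rational(7, 6), Mul(Mul(2, l), Pow(Add(j, l), -1))) = Mul(Rational(7, 6), Mul(2, l, Pow(Add(j, l), -1))) = Mul(Rational(7, 3), l, Pow(Add(j, l), -1)))
Mul(Add(115, Function('h')(12, 13)), Function('a')(-5)) = Mul(Add(115, Mul(Rational(7, 3), 12, Pow(Add(13, 12), -1))), Mul(-5, Add(-3, -5))) = Mul(Add(115, Mul(Rational(7, 3), 12, Pow(25, -1))), Mul(-5, -8)) = Mul(Add(115, Mul(Rational(7, 3), 12, Rational(1, 25))), 40) = Mul(Add(115, Rational(28, 25)), 40) = Mul(Rational(2903, 25), 40) = Rational(23224, 5)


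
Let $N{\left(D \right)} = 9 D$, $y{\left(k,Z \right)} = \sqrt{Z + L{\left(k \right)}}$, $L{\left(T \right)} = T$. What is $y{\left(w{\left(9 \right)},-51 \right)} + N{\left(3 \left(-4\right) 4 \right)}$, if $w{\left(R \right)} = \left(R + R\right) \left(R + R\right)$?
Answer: $-432 + \sqrt{273} \approx -415.48$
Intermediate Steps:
$w{\left(R \right)} = 4 R^{2}$ ($w{\left(R \right)} = 2 R 2 R = 4 R^{2}$)
$y{\left(k,Z \right)} = \sqrt{Z + k}$
$y{\left(w{\left(9 \right)},-51 \right)} + N{\left(3 \left(-4\right) 4 \right)} = \sqrt{-51 + 4 \cdot 9^{2}} + 9 \cdot 3 \left(-4\right) 4 = \sqrt{-51 + 4 \cdot 81} + 9 \left(\left(-12\right) 4\right) = \sqrt{-51 + 324} + 9 \left(-48\right) = \sqrt{273} - 432 = -432 + \sqrt{273}$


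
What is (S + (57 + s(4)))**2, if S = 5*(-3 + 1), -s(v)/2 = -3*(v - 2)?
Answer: 3481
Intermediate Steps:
s(v) = -12 + 6*v (s(v) = -(-6)*(v - 2) = -(-6)*(-2 + v) = -2*(6 - 3*v) = -12 + 6*v)
S = -10 (S = 5*(-2) = -10)
(S + (57 + s(4)))**2 = (-10 + (57 + (-12 + 6*4)))**2 = (-10 + (57 + (-12 + 24)))**2 = (-10 + (57 + 12))**2 = (-10 + 69)**2 = 59**2 = 3481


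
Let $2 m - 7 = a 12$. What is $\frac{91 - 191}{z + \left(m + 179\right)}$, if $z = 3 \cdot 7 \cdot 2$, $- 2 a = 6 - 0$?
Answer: $- \frac{200}{413} \approx -0.48426$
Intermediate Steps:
$a = -3$ ($a = - \frac{6 - 0}{2} = - \frac{6 + 0}{2} = \left(- \frac{1}{2}\right) 6 = -3$)
$m = - \frac{29}{2}$ ($m = \frac{7}{2} + \frac{\left(-3\right) 12}{2} = \frac{7}{2} + \frac{1}{2} \left(-36\right) = \frac{7}{2} - 18 = - \frac{29}{2} \approx -14.5$)
$z = 42$ ($z = 21 \cdot 2 = 42$)
$\frac{91 - 191}{z + \left(m + 179\right)} = \frac{91 - 191}{42 + \left(- \frac{29}{2} + 179\right)} = - \frac{100}{42 + \frac{329}{2}} = - \frac{100}{\frac{413}{2}} = \left(-100\right) \frac{2}{413} = - \frac{200}{413}$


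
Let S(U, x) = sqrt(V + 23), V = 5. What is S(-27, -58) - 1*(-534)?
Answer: 534 + 2*sqrt(7) ≈ 539.29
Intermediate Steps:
S(U, x) = 2*sqrt(7) (S(U, x) = sqrt(5 + 23) = sqrt(28) = 2*sqrt(7))
S(-27, -58) - 1*(-534) = 2*sqrt(7) - 1*(-534) = 2*sqrt(7) + 534 = 534 + 2*sqrt(7)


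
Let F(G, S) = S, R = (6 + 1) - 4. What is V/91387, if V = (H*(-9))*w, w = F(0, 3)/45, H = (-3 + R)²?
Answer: 0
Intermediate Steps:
R = 3 (R = 7 - 4 = 3)
H = 0 (H = (-3 + 3)² = 0² = 0)
w = 1/15 (w = 3/45 = 3*(1/45) = 1/15 ≈ 0.066667)
V = 0 (V = (0*(-9))*(1/15) = 0*(1/15) = 0)
V/91387 = 0/91387 = 0*(1/91387) = 0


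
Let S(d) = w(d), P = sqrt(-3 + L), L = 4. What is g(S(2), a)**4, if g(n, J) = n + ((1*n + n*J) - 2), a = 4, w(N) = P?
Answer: 256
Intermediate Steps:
P = 1 (P = sqrt(-3 + 4) = sqrt(1) = 1)
w(N) = 1
S(d) = 1
g(n, J) = -2 + 2*n + J*n (g(n, J) = n + ((n + J*n) - 2) = n + (-2 + n + J*n) = -2 + 2*n + J*n)
g(S(2), a)**4 = (-2 + 2*1 + 4*1)**4 = (-2 + 2 + 4)**4 = 4**4 = 256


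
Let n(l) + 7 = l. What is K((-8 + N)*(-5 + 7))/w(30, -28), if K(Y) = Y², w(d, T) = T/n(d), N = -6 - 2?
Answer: -5888/7 ≈ -841.14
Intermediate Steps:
n(l) = -7 + l
N = -8
w(d, T) = T/(-7 + d)
K((-8 + N)*(-5 + 7))/w(30, -28) = ((-8 - 8)*(-5 + 7))²/((-28/(-7 + 30))) = (-16*2)²/((-28/23)) = (-32)²/((-28*1/23)) = 1024/(-28/23) = 1024*(-23/28) = -5888/7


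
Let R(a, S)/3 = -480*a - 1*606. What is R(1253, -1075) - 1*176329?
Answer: -1982467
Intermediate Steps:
R(a, S) = -1818 - 1440*a (R(a, S) = 3*(-480*a - 1*606) = 3*(-480*a - 606) = 3*(-606 - 480*a) = -1818 - 1440*a)
R(1253, -1075) - 1*176329 = (-1818 - 1440*1253) - 1*176329 = (-1818 - 1804320) - 176329 = -1806138 - 176329 = -1982467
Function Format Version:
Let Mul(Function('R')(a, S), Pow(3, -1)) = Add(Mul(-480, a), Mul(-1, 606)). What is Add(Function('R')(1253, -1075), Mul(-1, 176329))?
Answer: -1982467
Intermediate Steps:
Function('R')(a, S) = Add(-1818, Mul(-1440, a)) (Function('R')(a, S) = Mul(3, Add(Mul(-480, a), Mul(-1, 606))) = Mul(3, Add(Mul(-480, a), -606)) = Mul(3, Add(-606, Mul(-480, a))) = Add(-1818, Mul(-1440, a)))
Add(Function('R')(1253, -1075), Mul(-1, 176329)) = Add(Add(-1818, Mul(-1440, 1253)), Mul(-1, 176329)) = Add(Add(-1818, -1804320), -176329) = Add(-1806138, -176329) = -1982467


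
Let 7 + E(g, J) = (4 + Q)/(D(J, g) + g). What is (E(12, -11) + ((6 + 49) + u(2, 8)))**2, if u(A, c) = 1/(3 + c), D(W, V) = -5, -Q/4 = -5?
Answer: 15737089/5929 ≈ 2654.3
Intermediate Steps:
Q = 20 (Q = -4*(-5) = 20)
E(g, J) = -7 + 24/(-5 + g) (E(g, J) = -7 + (4 + 20)/(-5 + g) = -7 + 24/(-5 + g))
(E(12, -11) + ((6 + 49) + u(2, 8)))**2 = ((59 - 7*12)/(-5 + 12) + ((6 + 49) + 1/(3 + 8)))**2 = ((59 - 84)/7 + (55 + 1/11))**2 = ((1/7)*(-25) + (55 + 1/11))**2 = (-25/7 + 606/11)**2 = (3967/77)**2 = 15737089/5929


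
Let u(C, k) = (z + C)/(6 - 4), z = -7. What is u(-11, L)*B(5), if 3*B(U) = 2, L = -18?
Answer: -6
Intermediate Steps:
B(U) = ⅔ (B(U) = (⅓)*2 = ⅔)
u(C, k) = -7/2 + C/2 (u(C, k) = (-7 + C)/(6 - 4) = (-7 + C)/2 = (-7 + C)*(½) = -7/2 + C/2)
u(-11, L)*B(5) = (-7/2 + (½)*(-11))*(⅔) = (-7/2 - 11/2)*(⅔) = -9*⅔ = -6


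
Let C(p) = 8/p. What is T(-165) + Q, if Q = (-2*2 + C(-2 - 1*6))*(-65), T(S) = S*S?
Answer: 27550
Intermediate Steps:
T(S) = S**2
Q = 325 (Q = (-2*2 + 8/(-2 - 1*6))*(-65) = (-4 + 8/(-2 - 6))*(-65) = (-4 + 8/(-8))*(-65) = (-4 + 8*(-1/8))*(-65) = (-4 - 1)*(-65) = -5*(-65) = 325)
T(-165) + Q = (-165)**2 + 325 = 27225 + 325 = 27550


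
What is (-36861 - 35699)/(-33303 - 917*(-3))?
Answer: 9070/3819 ≈ 2.3750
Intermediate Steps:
(-36861 - 35699)/(-33303 - 917*(-3)) = -72560/(-33303 + 2751) = -72560/(-30552) = -72560*(-1/30552) = 9070/3819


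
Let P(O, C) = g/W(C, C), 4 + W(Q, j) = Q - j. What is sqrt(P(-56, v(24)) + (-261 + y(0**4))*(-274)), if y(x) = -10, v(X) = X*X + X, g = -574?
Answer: sqrt(297590)/2 ≈ 272.76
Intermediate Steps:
W(Q, j) = -4 + Q - j (W(Q, j) = -4 + (Q - j) = -4 + Q - j)
v(X) = X + X**2 (v(X) = X**2 + X = X + X**2)
P(O, C) = 287/2 (P(O, C) = -574/(-4 + C - C) = -574/(-4) = -574*(-1/4) = 287/2)
sqrt(P(-56, v(24)) + (-261 + y(0**4))*(-274)) = sqrt(287/2 + (-261 - 10)*(-274)) = sqrt(287/2 - 271*(-274)) = sqrt(287/2 + 74254) = sqrt(148795/2) = sqrt(297590)/2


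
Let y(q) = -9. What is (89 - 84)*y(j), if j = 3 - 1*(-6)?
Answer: -45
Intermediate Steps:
j = 9 (j = 3 + 6 = 9)
(89 - 84)*y(j) = (89 - 84)*(-9) = 5*(-9) = -45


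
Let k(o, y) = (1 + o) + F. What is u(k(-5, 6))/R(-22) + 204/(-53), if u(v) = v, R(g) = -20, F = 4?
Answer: -204/53 ≈ -3.8491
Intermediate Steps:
k(o, y) = 5 + o (k(o, y) = (1 + o) + 4 = 5 + o)
u(k(-5, 6))/R(-22) + 204/(-53) = (5 - 5)/(-20) + 204/(-53) = 0*(-1/20) + 204*(-1/53) = 0 - 204/53 = -204/53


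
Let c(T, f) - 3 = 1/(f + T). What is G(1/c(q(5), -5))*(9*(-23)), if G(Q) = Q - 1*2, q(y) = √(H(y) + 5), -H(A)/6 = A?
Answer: 144279/421 - 1035*I/421 ≈ 342.71 - 2.4584*I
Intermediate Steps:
H(A) = -6*A
q(y) = √(5 - 6*y) (q(y) = √(-6*y + 5) = √(5 - 6*y))
c(T, f) = 3 + 1/(T + f) (c(T, f) = 3 + 1/(f + T) = 3 + 1/(T + f))
G(Q) = -2 + Q (G(Q) = Q - 2 = -2 + Q)
G(1/c(q(5), -5))*(9*(-23)) = (-2 + 1/((1 + 3*√(5 - 6*5) + 3*(-5))/(√(5 - 6*5) - 5)))*(9*(-23)) = (-2 + 1/((1 + 3*√(5 - 30) - 15)/(√(5 - 30) - 5)))*(-207) = (-2 + 1/((1 + 3*√(-25) - 15)/(√(-25) - 5)))*(-207) = (-2 + 1/((1 + 3*(5*I) - 15)/(5*I - 5)))*(-207) = (-2 + 1/((1 + 15*I - 15)/(-5 + 5*I)))*(-207) = (-2 + 1/(((-5 - 5*I)/50)*(-14 + 15*I)))*(-207) = (-2 + 1/((-14 + 15*I)*(-5 - 5*I)/50))*(-207) = (-2 + (-14 - 15*I)*(-5 + 5*I)/421)*(-207) = 414 - 207*(-14 - 15*I)*(-5 + 5*I)/421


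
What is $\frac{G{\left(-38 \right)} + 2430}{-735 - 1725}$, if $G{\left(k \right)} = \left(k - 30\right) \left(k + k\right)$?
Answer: $- \frac{3799}{1230} \approx -3.0886$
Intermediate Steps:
$G{\left(k \right)} = 2 k \left(-30 + k\right)$ ($G{\left(k \right)} = \left(-30 + k\right) 2 k = 2 k \left(-30 + k\right)$)
$\frac{G{\left(-38 \right)} + 2430}{-735 - 1725} = \frac{2 \left(-38\right) \left(-30 - 38\right) + 2430}{-735 - 1725} = \frac{2 \left(-38\right) \left(-68\right) + 2430}{-2460} = \left(5168 + 2430\right) \left(- \frac{1}{2460}\right) = 7598 \left(- \frac{1}{2460}\right) = - \frac{3799}{1230}$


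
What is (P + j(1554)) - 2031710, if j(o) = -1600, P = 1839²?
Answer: 1348611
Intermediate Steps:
P = 3381921
(P + j(1554)) - 2031710 = (3381921 - 1600) - 2031710 = 3380321 - 2031710 = 1348611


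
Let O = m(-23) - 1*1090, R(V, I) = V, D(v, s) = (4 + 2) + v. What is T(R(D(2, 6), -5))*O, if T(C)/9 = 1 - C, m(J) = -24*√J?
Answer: 68670 + 1512*I*√23 ≈ 68670.0 + 7251.3*I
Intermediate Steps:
D(v, s) = 6 + v
T(C) = 9 - 9*C (T(C) = 9*(1 - C) = 9 - 9*C)
O = -1090 - 24*I*√23 (O = -24*I*√23 - 1*1090 = -24*I*√23 - 1090 = -1090 - 24*I*√23 ≈ -1090.0 - 115.1*I)
T(R(D(2, 6), -5))*O = (9 - 9*(6 + 2))*(-1090 - 24*I*√23) = (9 - 9*8)*(-1090 - 24*I*√23) = (9 - 72)*(-1090 - 24*I*√23) = -63*(-1090 - 24*I*√23) = 68670 + 1512*I*√23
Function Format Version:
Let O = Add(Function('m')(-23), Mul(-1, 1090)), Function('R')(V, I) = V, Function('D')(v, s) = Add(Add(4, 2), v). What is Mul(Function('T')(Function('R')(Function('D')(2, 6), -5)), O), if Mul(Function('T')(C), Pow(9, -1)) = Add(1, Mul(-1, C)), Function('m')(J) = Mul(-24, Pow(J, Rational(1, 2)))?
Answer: Add(68670, Mul(1512, I, Pow(23, Rational(1, 2)))) ≈ Add(68670., Mul(7251.3, I))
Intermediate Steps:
Function('D')(v, s) = Add(6, v)
Function('T')(C) = Add(9, Mul(-9, C)) (Function('T')(C) = Mul(9, Add(1, Mul(-1, C))) = Add(9, Mul(-9, C)))
O = Add(-1090, Mul(-24, I, Pow(23, Rational(1, 2)))) (O = Add(Mul(-24, Pow(-23, Rational(1, 2))), Mul(-1, 1090)) = Add(Mul(-24, Mul(I, Pow(23, Rational(1, 2)))), -1090) = Add(Mul(-24, I, Pow(23, Rational(1, 2))), -1090) = Add(-1090, Mul(-24, I, Pow(23, Rational(1, 2)))) ≈ Add(-1090.0, Mul(-115.10, I)))
Mul(Function('T')(Function('R')(Function('D')(2, 6), -5)), O) = Mul(Add(9, Mul(-9, Add(6, 2))), Add(-1090, Mul(-24, I, Pow(23, Rational(1, 2))))) = Mul(Add(9, Mul(-9, 8)), Add(-1090, Mul(-24, I, Pow(23, Rational(1, 2))))) = Mul(Add(9, -72), Add(-1090, Mul(-24, I, Pow(23, Rational(1, 2))))) = Mul(-63, Add(-1090, Mul(-24, I, Pow(23, Rational(1, 2))))) = Add(68670, Mul(1512, I, Pow(23, Rational(1, 2))))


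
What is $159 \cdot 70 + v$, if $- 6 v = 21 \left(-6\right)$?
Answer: $11151$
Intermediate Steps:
$v = 21$ ($v = - \frac{21 \left(-6\right)}{6} = \left(- \frac{1}{6}\right) \left(-126\right) = 21$)
$159 \cdot 70 + v = 159 \cdot 70 + 21 = 11130 + 21 = 11151$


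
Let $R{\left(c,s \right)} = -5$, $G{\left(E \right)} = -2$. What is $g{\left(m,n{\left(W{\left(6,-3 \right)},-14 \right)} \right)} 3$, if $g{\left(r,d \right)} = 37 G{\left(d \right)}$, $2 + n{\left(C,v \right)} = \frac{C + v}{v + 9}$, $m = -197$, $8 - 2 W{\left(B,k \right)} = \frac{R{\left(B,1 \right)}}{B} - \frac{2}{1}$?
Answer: $-222$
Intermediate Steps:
$W{\left(B,k \right)} = 5 + \frac{5}{2 B}$ ($W{\left(B,k \right)} = 4 - \frac{- \frac{5}{B} - \frac{2}{1}}{2} = 4 - \frac{- \frac{5}{B} - 2}{2} = 4 - \frac{-2 - \frac{5}{B}}{2} = 4 + \left(1 + \frac{5}{2 B}\right) = 5 + \frac{5}{2 B}$)
$n{\left(C,v \right)} = -2 + \frac{C + v}{9 + v}$ ($n{\left(C,v \right)} = -2 + \frac{C + v}{v + 9} = -2 + \frac{C + v}{9 + v}$)
$g{\left(r,d \right)} = -74$ ($g{\left(r,d \right)} = 37 \left(-2\right) = -74$)
$g{\left(m,n{\left(W{\left(6,-3 \right)},-14 \right)} \right)} 3 = \left(-74\right) 3 = -222$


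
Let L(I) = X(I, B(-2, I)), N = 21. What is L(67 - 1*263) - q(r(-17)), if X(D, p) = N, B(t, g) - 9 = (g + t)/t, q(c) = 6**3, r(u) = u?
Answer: -195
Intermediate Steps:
q(c) = 216
B(t, g) = 9 + (g + t)/t
X(D, p) = 21
L(I) = 21
L(67 - 1*263) - q(r(-17)) = 21 - 1*216 = 21 - 216 = -195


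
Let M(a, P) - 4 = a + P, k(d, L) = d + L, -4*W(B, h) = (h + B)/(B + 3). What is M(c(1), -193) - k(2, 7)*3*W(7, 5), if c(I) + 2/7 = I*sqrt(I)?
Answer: -12613/70 ≈ -180.19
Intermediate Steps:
W(B, h) = -(B + h)/(4*(3 + B)) (W(B, h) = -(h + B)/(4*(B + 3)) = -(B + h)/(4*(3 + B)))
c(I) = -2/7 + I**(3/2) (c(I) = -2/7 + I*sqrt(I) = -2/7 + I**(3/2))
k(d, L) = L + d
M(a, P) = 4 + P + a (M(a, P) = 4 + (a + P) = 4 + (P + a) = 4 + P + a)
M(c(1), -193) - k(2, 7)*3*W(7, 5) = (4 - 193 + (-2/7 + 1**(3/2))) - (7 + 2)*3*(-1*7 - 1*5)/(4*(3 + 7)) = (4 - 193 + (-2/7 + 1)) - 9*3*(1/4)*(-7 - 5)/10 = (4 - 193 + 5/7) - 27*(1/4)*(1/10)*(-12) = -1318/7 - 27*(-3)/10 = -1318/7 - 1*(-81/10) = -1318/7 + 81/10 = -12613/70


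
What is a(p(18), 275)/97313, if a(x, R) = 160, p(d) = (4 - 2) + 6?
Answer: 160/97313 ≈ 0.0016442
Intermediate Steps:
p(d) = 8 (p(d) = 2 + 6 = 8)
a(p(18), 275)/97313 = 160/97313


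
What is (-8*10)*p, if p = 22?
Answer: -1760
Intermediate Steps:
(-8*10)*p = -8*10*22 = -80*22 = -1760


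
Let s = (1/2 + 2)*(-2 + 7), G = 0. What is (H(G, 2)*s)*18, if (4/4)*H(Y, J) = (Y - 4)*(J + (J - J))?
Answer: -1800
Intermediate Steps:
s = 25/2 (s = (½ + 2)*5 = (5/2)*5 = 25/2 ≈ 12.500)
H(Y, J) = J*(-4 + Y) (H(Y, J) = (Y - 4)*(J + (J - J)) = (-4 + Y)*(J + 0) = (-4 + Y)*J = J*(-4 + Y))
(H(G, 2)*s)*18 = ((2*(-4 + 0))*(25/2))*18 = ((2*(-4))*(25/2))*18 = -8*25/2*18 = -100*18 = -1800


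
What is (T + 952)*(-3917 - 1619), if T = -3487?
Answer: 14033760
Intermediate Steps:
(T + 952)*(-3917 - 1619) = (-3487 + 952)*(-3917 - 1619) = -2535*(-5536) = 14033760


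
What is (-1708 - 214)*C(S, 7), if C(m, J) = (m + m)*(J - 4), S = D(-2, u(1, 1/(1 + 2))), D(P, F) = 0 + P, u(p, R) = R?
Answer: 23064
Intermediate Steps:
D(P, F) = P
S = -2
C(m, J) = 2*m*(-4 + J) (C(m, J) = (2*m)*(-4 + J) = 2*m*(-4 + J))
(-1708 - 214)*C(S, 7) = (-1708 - 214)*(2*(-2)*(-4 + 7)) = -3844*(-2)*3 = -1922*(-12) = 23064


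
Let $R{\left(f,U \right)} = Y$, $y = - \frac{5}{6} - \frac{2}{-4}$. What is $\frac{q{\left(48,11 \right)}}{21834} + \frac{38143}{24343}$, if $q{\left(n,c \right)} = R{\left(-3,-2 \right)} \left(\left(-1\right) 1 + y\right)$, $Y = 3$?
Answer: $\frac{416358445}{265752531} \approx 1.5667$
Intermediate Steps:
$y = - \frac{1}{3}$ ($y = \left(-5\right) \frac{1}{6} - - \frac{1}{2} = - \frac{5}{6} + \frac{1}{2} = - \frac{1}{3} \approx -0.33333$)
$R{\left(f,U \right)} = 3$
$q{\left(n,c \right)} = -4$ ($q{\left(n,c \right)} = 3 \left(\left(-1\right) 1 - \frac{1}{3}\right) = 3 \left(-1 - \frac{1}{3}\right) = 3 \left(- \frac{4}{3}\right) = -4$)
$\frac{q{\left(48,11 \right)}}{21834} + \frac{38143}{24343} = - \frac{4}{21834} + \frac{38143}{24343} = \left(-4\right) \frac{1}{21834} + 38143 \cdot \frac{1}{24343} = - \frac{2}{10917} + \frac{38143}{24343} = \frac{416358445}{265752531}$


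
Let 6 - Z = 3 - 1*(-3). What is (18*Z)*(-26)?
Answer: 0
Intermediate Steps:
Z = 0 (Z = 6 - (3 - 1*(-3)) = 6 - (3 + 3) = 6 - 1*6 = 6 - 6 = 0)
(18*Z)*(-26) = (18*0)*(-26) = 0*(-26) = 0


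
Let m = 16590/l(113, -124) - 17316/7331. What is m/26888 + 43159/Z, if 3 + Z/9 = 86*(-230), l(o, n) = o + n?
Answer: -57634404601537/193027447979388 ≈ -0.29858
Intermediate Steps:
l(o, n) = n + o
Z = -178047 (Z = -27 + 9*(86*(-230)) = -27 + 9*(-19780) = -27 - 178020 = -178047)
m = -121811766/80641 (m = 16590/(-124 + 113) - 17316/7331 = 16590/(-11) - 17316*1/7331 = 16590*(-1/11) - 17316/7331 = -16590/11 - 17316/7331 = -121811766/80641 ≈ -1510.5)
m/26888 + 43159/Z = -121811766/80641/26888 + 43159/(-178047) = -121811766/80641*1/26888 + 43159*(-1/178047) = -60905883/1084137604 - 43159/178047 = -57634404601537/193027447979388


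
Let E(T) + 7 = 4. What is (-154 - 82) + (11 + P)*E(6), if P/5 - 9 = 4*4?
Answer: -644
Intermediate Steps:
P = 125 (P = 45 + 5*(4*4) = 45 + 5*16 = 45 + 80 = 125)
E(T) = -3 (E(T) = -7 + 4 = -3)
(-154 - 82) + (11 + P)*E(6) = (-154 - 82) + (11 + 125)*(-3) = -236 + 136*(-3) = -236 - 408 = -644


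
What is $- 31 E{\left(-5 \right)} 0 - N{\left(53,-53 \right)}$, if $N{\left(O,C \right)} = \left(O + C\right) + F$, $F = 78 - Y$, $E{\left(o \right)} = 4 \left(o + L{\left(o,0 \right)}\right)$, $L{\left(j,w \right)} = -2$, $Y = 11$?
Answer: $-67$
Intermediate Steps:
$E{\left(o \right)} = -8 + 4 o$ ($E{\left(o \right)} = 4 \left(o - 2\right) = 4 \left(-2 + o\right) = -8 + 4 o$)
$F = 67$ ($F = 78 - 11 = 67$)
$N{\left(O,C \right)} = 67 + C + O$ ($N{\left(O,C \right)} = \left(O + C\right) + 67 = \left(C + O\right) + 67 = 67 + C + O$)
$- 31 E{\left(-5 \right)} 0 - N{\left(53,-53 \right)} = - 31 \left(-8 + 4 \left(-5\right)\right) 0 - \left(67 - 53 + 53\right) = - 31 \left(-8 - 20\right) 0 - 67 = \left(-31\right) \left(-28\right) 0 - 67 = 868 \cdot 0 - 67 = 0 - 67 = -67$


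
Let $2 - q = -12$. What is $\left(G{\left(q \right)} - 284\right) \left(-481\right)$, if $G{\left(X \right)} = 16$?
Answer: $128908$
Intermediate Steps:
$q = 14$ ($q = 2 - -12 = 2 + 12 = 14$)
$\left(G{\left(q \right)} - 284\right) \left(-481\right) = \left(16 - 284\right) \left(-481\right) = \left(-268\right) \left(-481\right) = 128908$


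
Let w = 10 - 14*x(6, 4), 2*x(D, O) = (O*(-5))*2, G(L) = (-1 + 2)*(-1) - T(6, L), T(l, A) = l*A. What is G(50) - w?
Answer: -591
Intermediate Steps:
T(l, A) = A*l
G(L) = -1 - 6*L (G(L) = (-1 + 2)*(-1) - L*6 = 1*(-1) - 6*L = -1 - 6*L)
x(D, O) = -5*O (x(D, O) = ((O*(-5))*2)/2 = (-5*O*2)/2 = (-10*O)/2 = -5*O)
w = 290 (w = 10 - (-70)*4 = 10 - 14*(-20) = 10 + 280 = 290)
G(50) - w = (-1 - 6*50) - 1*290 = (-1 - 300) - 290 = -301 - 290 = -591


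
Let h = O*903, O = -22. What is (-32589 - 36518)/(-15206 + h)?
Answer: 69107/35072 ≈ 1.9704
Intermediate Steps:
h = -19866 (h = -22*903 = -19866)
(-32589 - 36518)/(-15206 + h) = (-32589 - 36518)/(-15206 - 19866) = -69107/(-35072) = -69107*(-1/35072) = 69107/35072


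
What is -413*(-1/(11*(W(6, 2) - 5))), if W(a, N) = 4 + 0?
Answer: -413/11 ≈ -37.545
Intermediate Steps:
W(a, N) = 4
-413*(-1/(11*(W(6, 2) - 5))) = -413*(-1/(11*(4 - 5))) = -413/((-11*(-1))) = -413/11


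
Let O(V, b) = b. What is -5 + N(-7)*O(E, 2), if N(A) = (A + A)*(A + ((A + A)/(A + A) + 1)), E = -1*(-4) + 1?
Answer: 135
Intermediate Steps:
E = 5 (E = 4 + 1 = 5)
N(A) = 2*A*(2 + A) (N(A) = (2*A)*(A + ((2*A)/((2*A)) + 1)) = (2*A)*(A + ((2*A)*(1/(2*A)) + 1)) = (2*A)*(A + (1 + 1)) = (2*A)*(A + 2) = (2*A)*(2 + A) = 2*A*(2 + A))
-5 + N(-7)*O(E, 2) = -5 + (2*(-7)*(2 - 7))*2 = -5 + (2*(-7)*(-5))*2 = -5 + 70*2 = -5 + 140 = 135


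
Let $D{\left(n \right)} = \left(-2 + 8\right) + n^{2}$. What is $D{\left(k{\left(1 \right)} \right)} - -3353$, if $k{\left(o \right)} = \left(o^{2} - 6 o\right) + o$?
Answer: $3375$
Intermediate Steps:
$k{\left(o \right)} = o^{2} - 5 o$
$D{\left(n \right)} = 6 + n^{2}$
$D{\left(k{\left(1 \right)} \right)} - -3353 = \left(6 + \left(1 \left(-5 + 1\right)\right)^{2}\right) - -3353 = \left(6 + \left(1 \left(-4\right)\right)^{2}\right) + 3353 = \left(6 + \left(-4\right)^{2}\right) + 3353 = \left(6 + 16\right) + 3353 = 22 + 3353 = 3375$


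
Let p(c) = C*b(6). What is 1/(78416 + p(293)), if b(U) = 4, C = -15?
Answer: 1/78356 ≈ 1.2762e-5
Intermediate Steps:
p(c) = -60 (p(c) = -15*4 = -60)
1/(78416 + p(293)) = 1/(78416 - 60) = 1/78356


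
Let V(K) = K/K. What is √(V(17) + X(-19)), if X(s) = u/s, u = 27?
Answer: 2*I*√38/19 ≈ 0.64889*I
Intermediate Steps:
V(K) = 1
X(s) = 27/s
√(V(17) + X(-19)) = √(1 + 27/(-19)) = √(1 + 27*(-1/19)) = √(1 - 27/19) = √(-8/19) = 2*I*√38/19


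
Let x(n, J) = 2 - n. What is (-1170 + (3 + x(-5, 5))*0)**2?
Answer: 1368900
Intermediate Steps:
(-1170 + (3 + x(-5, 5))*0)**2 = (-1170 + (3 + (2 - 1*(-5)))*0)**2 = (-1170 + (3 + (2 + 5))*0)**2 = (-1170 + (3 + 7)*0)**2 = (-1170 + 10*0)**2 = (-1170 + 0)**2 = (-1170)**2 = 1368900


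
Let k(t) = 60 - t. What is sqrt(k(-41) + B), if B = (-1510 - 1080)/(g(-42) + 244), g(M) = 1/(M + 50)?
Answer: sqrt(781789)/93 ≈ 9.5074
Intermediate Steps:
g(M) = 1/(50 + M)
B = -2960/279 (B = (-1510 - 1080)/(1/(50 - 42) + 244) = -2590/(1/8 + 244) = -2590/1953/8 = -2590*8/1953 = -2960/279 ≈ -10.609)
sqrt(k(-41) + B) = sqrt((60 - 1*(-41)) - 2960/279) = sqrt((60 + 41) - 2960/279) = sqrt(101 - 2960/279) = sqrt(25219/279) = sqrt(781789)/93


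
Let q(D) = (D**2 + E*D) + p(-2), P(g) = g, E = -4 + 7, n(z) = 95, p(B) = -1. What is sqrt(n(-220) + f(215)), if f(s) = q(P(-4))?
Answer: 7*sqrt(2) ≈ 9.8995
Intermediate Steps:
E = 3
q(D) = -1 + D**2 + 3*D (q(D) = (D**2 + 3*D) - 1 = -1 + D**2 + 3*D)
f(s) = 3 (f(s) = -1 + (-4)**2 + 3*(-4) = -1 + 16 - 12 = 3)
sqrt(n(-220) + f(215)) = sqrt(95 + 3) = sqrt(98) = 7*sqrt(2)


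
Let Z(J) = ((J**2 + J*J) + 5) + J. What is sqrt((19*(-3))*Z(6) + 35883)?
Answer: 4*sqrt(1947) ≈ 176.50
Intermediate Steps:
Z(J) = 5 + J + 2*J**2 (Z(J) = ((J**2 + J**2) + 5) + J = (2*J**2 + 5) + J = (5 + 2*J**2) + J = 5 + J + 2*J**2)
sqrt((19*(-3))*Z(6) + 35883) = sqrt((19*(-3))*(5 + 6 + 2*6**2) + 35883) = sqrt(-57*(5 + 6 + 2*36) + 35883) = sqrt(-57*(5 + 6 + 72) + 35883) = sqrt(-57*83 + 35883) = sqrt(-4731 + 35883) = sqrt(31152) = 4*sqrt(1947)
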